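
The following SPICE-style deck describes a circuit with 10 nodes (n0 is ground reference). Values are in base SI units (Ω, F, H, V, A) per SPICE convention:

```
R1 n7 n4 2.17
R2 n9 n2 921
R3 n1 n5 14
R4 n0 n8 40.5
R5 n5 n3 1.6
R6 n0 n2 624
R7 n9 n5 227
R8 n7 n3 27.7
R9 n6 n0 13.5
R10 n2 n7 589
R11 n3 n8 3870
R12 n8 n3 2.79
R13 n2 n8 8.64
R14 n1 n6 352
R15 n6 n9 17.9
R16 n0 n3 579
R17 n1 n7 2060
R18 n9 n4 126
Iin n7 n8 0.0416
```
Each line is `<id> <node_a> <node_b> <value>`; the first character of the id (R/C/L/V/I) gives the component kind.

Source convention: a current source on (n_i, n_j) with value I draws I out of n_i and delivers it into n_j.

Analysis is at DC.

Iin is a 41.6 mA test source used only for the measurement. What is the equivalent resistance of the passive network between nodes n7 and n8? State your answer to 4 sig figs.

R_eq = 24.82 Ω

Element admittances at DC:
  Y(R1) = 0.4608 S between n7,n4
  Y(R2) = 0.001086 S between n9,n2
  Y(R3) = 0.07143 S between n1,n5
  Y(R4) = 0.02469 S between n0,n8
  Y(R5) = 0.6250 S between n5,n3
  Y(R6) = 0.001603 S between n0,n2
  Y(R7) = 0.004405 S between n9,n5
  Y(R8) = 0.03610 S between n7,n3
  Y(R9) = 0.07407 S between n6,n0
  Y(R10) = 0.001698 S between n2,n7
  Y(R11) = 0.0002584 S between n3,n8
  Y(R12) = 0.3584 S between n8,n3
  Y(R13) = 0.1157 S between n2,n8
  Y(R14) = 0.002841 S between n1,n6
  Y(R15) = 0.05587 S between n6,n9
  Y(R16) = 0.001727 S between n0,n3
  Y(R17) = 0.0004854 S between n1,n7
  Y(R18) = 0.007937 S between n9,n4
  Iin: injects 0.0416 A into n8 (from n7)
Assemble and solve the 9×9 MNA system:
  V(n1)=0.04743  V(n2)=0.1398  V(n3)=0.06044  V(n4)=-0.8608  V(n5)=0.05786  V(n6)=-0.05750  V(n7)=-0.8732  V(n8)=0.1592  V(n9)=-0.1391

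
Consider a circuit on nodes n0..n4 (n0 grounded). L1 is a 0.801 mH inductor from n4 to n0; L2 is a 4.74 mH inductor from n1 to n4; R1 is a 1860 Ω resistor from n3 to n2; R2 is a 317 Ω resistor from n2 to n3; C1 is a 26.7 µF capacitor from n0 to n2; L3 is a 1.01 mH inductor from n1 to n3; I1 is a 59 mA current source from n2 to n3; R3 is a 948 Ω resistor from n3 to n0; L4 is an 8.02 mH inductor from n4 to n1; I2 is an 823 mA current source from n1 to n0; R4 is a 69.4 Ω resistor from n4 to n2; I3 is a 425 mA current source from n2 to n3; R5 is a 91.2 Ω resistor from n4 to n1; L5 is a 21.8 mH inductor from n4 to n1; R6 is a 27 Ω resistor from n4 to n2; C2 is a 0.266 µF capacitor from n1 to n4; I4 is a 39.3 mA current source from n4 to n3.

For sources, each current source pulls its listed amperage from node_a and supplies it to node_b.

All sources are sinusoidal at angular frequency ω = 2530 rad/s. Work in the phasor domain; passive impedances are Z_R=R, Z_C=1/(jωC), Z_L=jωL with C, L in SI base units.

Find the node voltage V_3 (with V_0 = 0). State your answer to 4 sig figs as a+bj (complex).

-0.9665-1.840j V

Apply KCL at each of the 4 non-ground nodes and solve the resulting linear system.
Node n1: branches {L2, L3, L4, I2, R5, L5, C2} → V_1 = -0.9051-3.148j
Node n2: branches {R1, R2, C1, I1, R4, I3, R6} → V_2 = -4.320+4.145j
Node n3: branches {R1, R2, L3, I1, R3, I3, I4} → V_3 = -0.9665-1.840j
Node n4: branches {L1, L2, L4, R4, R5, L5, R6, C2, I4} → V_4 = -0.5953-1.098j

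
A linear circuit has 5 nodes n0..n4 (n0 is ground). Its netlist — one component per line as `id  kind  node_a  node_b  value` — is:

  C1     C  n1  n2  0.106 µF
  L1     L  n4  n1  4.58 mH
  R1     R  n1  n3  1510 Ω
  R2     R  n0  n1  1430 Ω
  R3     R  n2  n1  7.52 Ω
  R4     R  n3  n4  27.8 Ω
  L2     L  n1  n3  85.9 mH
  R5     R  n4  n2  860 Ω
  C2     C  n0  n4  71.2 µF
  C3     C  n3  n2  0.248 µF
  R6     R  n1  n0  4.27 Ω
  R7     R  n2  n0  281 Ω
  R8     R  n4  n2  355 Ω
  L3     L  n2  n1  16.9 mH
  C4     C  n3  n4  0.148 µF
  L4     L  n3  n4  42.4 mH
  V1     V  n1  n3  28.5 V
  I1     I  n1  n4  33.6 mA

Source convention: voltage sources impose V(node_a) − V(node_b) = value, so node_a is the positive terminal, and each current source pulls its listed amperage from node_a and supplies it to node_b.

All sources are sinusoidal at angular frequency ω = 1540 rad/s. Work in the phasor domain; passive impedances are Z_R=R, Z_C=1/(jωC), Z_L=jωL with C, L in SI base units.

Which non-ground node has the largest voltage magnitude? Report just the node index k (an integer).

Element admittances at ω=1540 rad/s:
  Y(C1) = 0.000+0.0001632j S between n1,n2
  Y(L1) = 0.000-0.1418j S between n4,n1
  Y(R1) = 0.0006623+0.000j S between n1,n3
  Y(R2) = 0.0006993+0.000j S between n0,n1
  Y(R3) = 0.1330+0.000j S between n2,n1
  Y(R4) = 0.03597+0.000j S between n3,n4
  Y(L2) = 0.000-0.007559j S between n1,n3
  Y(R5) = 0.001163+0.000j S between n4,n2
  Y(C2) = 0.000+0.1096j S between n0,n4
  Y(C3) = 0.000+0.0003819j S between n3,n2
  Y(R6) = 0.2342+0.000j S between n1,n0
  Y(R7) = 0.003559+0.000j S between n2,n0
  Y(R8) = 0.002817+0.000j S between n4,n2
  Y(L3) = 0.000-0.03842j S between n2,n1
  Y(C4) = 0.000+0.0002279j S between n3,n4
  Y(L4) = 0.000-0.01531j S between n3,n4
  V1: constraint V(n1)−V(n3) = 28.5
  I1: injects 0.0336 A into n4 (from n1)
Assemble and solve the 5×5 MNA system:
  V(n1)=0.6696+4.244j  V(n2)=0.4590+3.923j  V(n3)=-27.83+4.244j  V(n4)=-9.219+1.449j
  i(V1)=-0.6463+0.5860j

3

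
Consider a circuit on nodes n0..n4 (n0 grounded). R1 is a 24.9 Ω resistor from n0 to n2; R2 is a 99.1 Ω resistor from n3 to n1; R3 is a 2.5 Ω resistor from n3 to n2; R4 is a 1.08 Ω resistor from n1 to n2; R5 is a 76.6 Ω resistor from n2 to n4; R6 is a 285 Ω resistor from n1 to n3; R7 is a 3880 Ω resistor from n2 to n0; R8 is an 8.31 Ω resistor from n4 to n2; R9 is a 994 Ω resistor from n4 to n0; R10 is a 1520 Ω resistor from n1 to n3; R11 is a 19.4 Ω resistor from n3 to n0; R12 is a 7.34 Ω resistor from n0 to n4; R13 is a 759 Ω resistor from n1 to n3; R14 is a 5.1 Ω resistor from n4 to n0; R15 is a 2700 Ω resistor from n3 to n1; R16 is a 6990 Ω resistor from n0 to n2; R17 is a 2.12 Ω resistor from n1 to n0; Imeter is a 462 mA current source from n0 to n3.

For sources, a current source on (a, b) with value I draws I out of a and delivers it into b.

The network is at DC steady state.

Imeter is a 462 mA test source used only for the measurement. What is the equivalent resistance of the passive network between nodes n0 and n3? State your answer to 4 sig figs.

Apply KCL at each of the 4 non-ground nodes and solve the resulting linear system.
Node n1: branches {R2, R4, R6, R10, R13, R15, R17} → V_1 = 0.5565
Node n2: branches {R1, R3, R4, R5, R7, R8, R16} → V_2 = 0.8202
Node n3: branches {R2, R3, R6, R10, R11, R13, R15, Imeter} → V_3 = 1.709
Node n4: branches {R5, R8, R9, R12, R14} → V_4 = 0.2344

R_eq = 3.699 Ω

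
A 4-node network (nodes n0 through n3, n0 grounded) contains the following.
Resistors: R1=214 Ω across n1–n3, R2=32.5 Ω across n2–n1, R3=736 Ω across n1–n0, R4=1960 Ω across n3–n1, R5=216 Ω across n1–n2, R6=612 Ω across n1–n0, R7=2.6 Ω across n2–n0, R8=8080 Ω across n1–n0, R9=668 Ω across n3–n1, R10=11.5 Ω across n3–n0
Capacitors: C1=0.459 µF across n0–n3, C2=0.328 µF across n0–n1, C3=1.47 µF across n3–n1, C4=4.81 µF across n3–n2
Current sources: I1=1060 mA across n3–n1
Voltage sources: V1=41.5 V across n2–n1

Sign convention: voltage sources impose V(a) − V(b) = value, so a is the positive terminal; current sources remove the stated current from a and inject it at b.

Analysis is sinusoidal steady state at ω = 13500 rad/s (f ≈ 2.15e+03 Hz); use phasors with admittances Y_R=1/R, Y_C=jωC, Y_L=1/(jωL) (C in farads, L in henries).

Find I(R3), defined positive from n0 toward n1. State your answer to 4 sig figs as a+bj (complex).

0.05271+0.0002926j A

MNA unknowns: 3 node voltages V₁..V_3 plus 1 source current (V1)
R1: Y=0.004673+0.000j on G[1,3]
R2: Y=0.03077+0.000j on G[2,1]
R3: Y=0.001359+0.000j on G[1,0]
R4: Y=0.0005102+0.000j on G[3,1]
C1: Y=0.000+0.006197j on G[0,3]
R5: Y=0.004630+0.000j on G[1,2]
R6: Y=0.001634+0.000j on G[1,0]
R7: Y=0.3846+0.000j on G[2,0]
C2: Y=0.000+0.004428j on G[0,1]
C3: Y=0.000+0.01984j on G[3,1]
C4: Y=0.000+0.06493j on G[3,2]
I1: z[3]−=1.06, z[1]+=1.06
R8: Y=0.0001238+0.000j on G[1,0]
R9: Y=0.001497+0.000j on G[3,1]
R10: Y=0.08696+0.000j on G[3,0]
V1: row V2−V1=41.5, i_V1 at 2,1
solve → V1=-38.79-0.2153j, V2=2.706-0.2153j, V3=-10.33+3.671j
aux → i_V1=-2.762-0.7634j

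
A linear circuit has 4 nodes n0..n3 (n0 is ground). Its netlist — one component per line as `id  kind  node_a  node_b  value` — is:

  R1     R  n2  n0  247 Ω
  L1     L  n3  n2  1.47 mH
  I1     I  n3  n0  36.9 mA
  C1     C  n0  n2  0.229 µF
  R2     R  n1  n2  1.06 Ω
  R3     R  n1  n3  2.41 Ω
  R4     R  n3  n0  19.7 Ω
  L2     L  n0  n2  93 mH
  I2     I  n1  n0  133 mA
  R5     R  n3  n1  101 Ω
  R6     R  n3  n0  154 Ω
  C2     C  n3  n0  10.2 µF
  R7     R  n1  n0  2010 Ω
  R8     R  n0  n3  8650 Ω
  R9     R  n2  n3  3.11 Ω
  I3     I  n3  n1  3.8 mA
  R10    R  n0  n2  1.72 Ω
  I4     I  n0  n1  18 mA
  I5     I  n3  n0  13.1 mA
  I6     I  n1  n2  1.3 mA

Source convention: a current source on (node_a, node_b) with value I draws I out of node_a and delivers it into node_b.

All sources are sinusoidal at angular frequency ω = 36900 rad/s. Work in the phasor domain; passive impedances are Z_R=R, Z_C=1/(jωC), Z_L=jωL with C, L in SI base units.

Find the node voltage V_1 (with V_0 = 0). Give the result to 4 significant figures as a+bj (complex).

-0.2370+0.1200j V

MNA unknowns: 3 node voltages V₁..V_3
R1: Y=0.004049+0.000j on G[2,0]
L1: Y=0.000-0.01844j on G[3,2]
I1: z[3]−=0.0369, z[0]+=0.0369
C1: Y=0.000+0.008450j on G[0,2]
R2: Y=0.9434+0.000j on G[1,2]
R3: Y=0.4149+0.000j on G[1,3]
R4: Y=0.05076+0.000j on G[3,0]
L2: Y=0.000-0.0002914j on G[0,2]
I2: z[1]−=0.133, z[0]+=0.133
R5: Y=0.009901+0.000j on G[3,1]
R6: Y=0.006494+0.000j on G[3,0]
C2: Y=0.000+0.3764j on G[3,0]
R7: Y=0.0004975+0.000j on G[1,0]
R8: Y=0.0001156+0.000j on G[0,3]
R9: Y=0.3215+0.000j on G[2,3]
I3: z[3]−=0.0038, z[1]+=0.0038
R10: Y=0.5814+0.000j on G[0,2]
I4: z[0]−=0.018, z[1]+=0.018
I5: z[3]−=0.0131, z[0]+=0.0131
I6: z[1]−=0.0013, z[2]+=0.0013
solve → V1=-0.2370+0.1200j, V2=-0.1483+0.09327j, V3=-0.1694+0.1796j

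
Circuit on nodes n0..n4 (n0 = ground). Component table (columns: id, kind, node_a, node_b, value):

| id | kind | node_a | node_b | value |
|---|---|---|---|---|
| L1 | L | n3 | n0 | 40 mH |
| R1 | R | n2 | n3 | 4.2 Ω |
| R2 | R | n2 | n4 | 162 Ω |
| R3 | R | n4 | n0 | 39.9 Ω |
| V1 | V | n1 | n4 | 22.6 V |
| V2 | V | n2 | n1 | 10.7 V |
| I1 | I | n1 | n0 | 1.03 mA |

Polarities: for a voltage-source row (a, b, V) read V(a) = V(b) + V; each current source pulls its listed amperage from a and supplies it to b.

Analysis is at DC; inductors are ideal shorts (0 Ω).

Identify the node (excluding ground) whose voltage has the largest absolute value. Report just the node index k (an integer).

4

Element admittances at DC:
  L1: short n3↔n0 (DC inductor)
  Y(R1) = 0.2381 S between n2,n3
  Y(R2) = 0.006173 S between n2,n4
  Y(R3) = 0.02506 S between n4,n0
  V1: constraint V(n1)−V(n4) = 22.6
  V2: constraint V(n2)−V(n1) = 10.7
  I1: injects 0.00103 A into n0 (from n1)
Assemble and solve the 7×7 MNA system:
  V(n1)=-7.532  V(n2)=3.168  V(n3)=0.000  V(n4)=-30.13
  i(L1)=0.7542  i(V1)=-0.9608  i(V2)=-0.9597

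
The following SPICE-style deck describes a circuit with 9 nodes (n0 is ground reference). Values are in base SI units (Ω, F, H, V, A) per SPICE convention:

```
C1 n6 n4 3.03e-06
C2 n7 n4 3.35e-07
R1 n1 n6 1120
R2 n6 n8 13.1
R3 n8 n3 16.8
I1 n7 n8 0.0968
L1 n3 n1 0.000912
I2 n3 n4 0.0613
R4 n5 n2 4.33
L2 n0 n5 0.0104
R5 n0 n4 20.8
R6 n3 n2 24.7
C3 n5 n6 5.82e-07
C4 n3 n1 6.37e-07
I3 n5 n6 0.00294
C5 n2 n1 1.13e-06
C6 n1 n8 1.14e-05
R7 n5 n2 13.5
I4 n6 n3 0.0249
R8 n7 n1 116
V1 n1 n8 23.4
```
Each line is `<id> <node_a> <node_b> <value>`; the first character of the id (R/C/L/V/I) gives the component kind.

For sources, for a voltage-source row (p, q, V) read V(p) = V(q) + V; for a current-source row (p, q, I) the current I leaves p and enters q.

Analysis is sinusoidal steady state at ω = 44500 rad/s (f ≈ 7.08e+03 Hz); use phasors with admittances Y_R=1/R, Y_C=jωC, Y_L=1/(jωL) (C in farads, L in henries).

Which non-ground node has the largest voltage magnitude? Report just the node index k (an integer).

Element admittances at ω=44500 rad/s:
  Y(C1) = 0.000+0.1348j S between n6,n4
  Y(C2) = 0.000+0.01491j S between n7,n4
  Y(R1) = 0.0008929+0.000j S between n1,n6
  Y(R2) = 0.07634+0.000j S between n6,n8
  Y(R3) = 0.05952+0.000j S between n8,n3
  I1: injects 0.0968 A into n8 (from n7)
  Y(L1) = 0.000-0.02464j S between n3,n1
  I2: injects 0.0613 A into n4 (from n3)
  Y(R4) = 0.2309+0.000j S between n5,n2
  Y(L2) = 0.000-0.002161j S between n0,n5
  Y(R5) = 0.04808+0.000j S between n0,n4
  Y(R6) = 0.04049+0.000j S between n3,n2
  Y(C3) = 0.000+0.02590j S between n5,n6
  Y(C4) = 0.000+0.02835j S between n3,n1
  I3: injects 0.00294 A into n6 (from n5)
  Y(C5) = 0.000+0.05028j S between n2,n1
  Y(C6) = 0.000+0.5073j S between n1,n8
  Y(R7) = 0.07407+0.000j S between n5,n2
  I4: injects 0.0249 A into n3 (from n6)
  Y(R8) = 0.008621+0.000j S between n7,n1
  V1: constraint V(n1)−V(n8) = 23.4
Assemble and solve the 9×9 MNA system:
  V(n1)=21.86-2.601j  V(n2)=12.99+4.056j  V(n3)=4.100+0.7516j  V(n4)=-0.1363+0.5875j  V(n5)=13.07+3.032j  V(n6)=-0.07227+1.695j  V(n7)=1.179-4.876j  V(n8)=-1.543-2.601j
  i(V1)=-0.5450-12.40j

1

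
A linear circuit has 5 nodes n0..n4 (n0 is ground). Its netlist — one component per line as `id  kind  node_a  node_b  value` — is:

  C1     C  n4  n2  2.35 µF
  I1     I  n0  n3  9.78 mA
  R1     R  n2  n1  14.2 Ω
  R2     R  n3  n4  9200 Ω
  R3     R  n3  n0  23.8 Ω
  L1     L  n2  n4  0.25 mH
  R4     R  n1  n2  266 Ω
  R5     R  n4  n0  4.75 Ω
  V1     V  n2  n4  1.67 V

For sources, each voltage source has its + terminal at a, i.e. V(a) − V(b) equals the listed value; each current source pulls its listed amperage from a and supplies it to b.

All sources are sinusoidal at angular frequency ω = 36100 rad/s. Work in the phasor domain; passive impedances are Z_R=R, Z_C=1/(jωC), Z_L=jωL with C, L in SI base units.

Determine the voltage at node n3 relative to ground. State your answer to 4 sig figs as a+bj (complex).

0.2322+0.000j V

Element admittances at ω=36100 rad/s:
  Y(C1) = 0.000+0.08483j S between n4,n2
  I1: injects 0.00978 A into n3 (from n0)
  Y(R1) = 0.07042+0.000j S between n2,n1
  Y(R2) = 0.0001087+0.000j S between n3,n4
  Y(R3) = 0.04202+0.000j S between n3,n0
  Y(L1) = 0.000-0.1108j S between n2,n4
  Y(R4) = 0.003759+0.000j S between n1,n2
  Y(R5) = 0.2105+0.000j S between n4,n0
  V1: constraint V(n2)−V(n4) = 1.67
Assemble and solve the 5×5 MNA system:
  V(n1)=1.670+0.000j  V(n2)=1.670+0.000j  V(n3)=0.2322+0.000j  V(n4)=0.0001198+0.000j
  i(V1)=0.000+0.04337j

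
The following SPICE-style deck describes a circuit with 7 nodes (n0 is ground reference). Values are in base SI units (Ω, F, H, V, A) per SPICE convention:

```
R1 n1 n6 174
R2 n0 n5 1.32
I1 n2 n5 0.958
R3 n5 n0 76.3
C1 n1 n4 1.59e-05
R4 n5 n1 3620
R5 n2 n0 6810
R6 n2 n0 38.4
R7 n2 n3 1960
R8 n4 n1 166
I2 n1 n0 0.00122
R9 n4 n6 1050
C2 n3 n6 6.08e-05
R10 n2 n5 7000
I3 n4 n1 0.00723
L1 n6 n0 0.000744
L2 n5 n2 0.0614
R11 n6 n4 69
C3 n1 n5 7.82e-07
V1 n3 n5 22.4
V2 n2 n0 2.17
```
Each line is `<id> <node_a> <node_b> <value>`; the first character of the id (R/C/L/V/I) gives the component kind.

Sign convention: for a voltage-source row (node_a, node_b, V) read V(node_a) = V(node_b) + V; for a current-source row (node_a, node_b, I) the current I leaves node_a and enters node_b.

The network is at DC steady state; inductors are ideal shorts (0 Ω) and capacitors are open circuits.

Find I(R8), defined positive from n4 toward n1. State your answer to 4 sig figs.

-0.003945 A

Apply KCL at each of the 6 non-ground nodes and solve the resulting linear system.
Node n1: branches {R1, C1, R4, R8, I2, I3, C3} → V_1 = 0.4423
Node n2: branches {I1, R5, R6, R7, R10, L2, V2} → V_2 = 2.170
Node n3: branches {R7, C2, V1} → V_3 = 24.57
Node n4: branches {C1, R8, R9, I3, R11} → V_4 = -0.2127
Node n5: branches {R2, I1, R3, R4, R10, L2, C3, V1} → V_5 = 2.170
Node n6: branches {R1, R9, C2, L1, R11} → V_6 = 0.000
Source currents: i(L1)=-0.0007427, i(L2)=-0.7263, i(V1)=-0.01143, i(V2)=-1.730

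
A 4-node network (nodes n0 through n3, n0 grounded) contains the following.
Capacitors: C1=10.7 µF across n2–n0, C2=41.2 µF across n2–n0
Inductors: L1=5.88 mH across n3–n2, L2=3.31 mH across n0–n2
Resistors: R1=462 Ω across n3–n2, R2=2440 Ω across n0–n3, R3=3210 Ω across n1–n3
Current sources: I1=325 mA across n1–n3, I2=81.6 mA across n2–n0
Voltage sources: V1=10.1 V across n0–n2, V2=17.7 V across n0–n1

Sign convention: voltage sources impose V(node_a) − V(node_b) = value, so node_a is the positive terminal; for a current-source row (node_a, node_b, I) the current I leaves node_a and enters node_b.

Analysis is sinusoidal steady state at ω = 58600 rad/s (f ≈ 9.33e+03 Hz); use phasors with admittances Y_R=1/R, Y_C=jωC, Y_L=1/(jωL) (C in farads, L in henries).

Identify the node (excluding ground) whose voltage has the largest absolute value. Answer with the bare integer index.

3

Element admittances at ω=58600 rad/s:
  Y(C1) = 0.000+0.6270j S between n2,n0
  Y(L1) = 0.000-0.002902j S between n3,n2
  Y(R1) = 0.002165+0.000j S between n3,n2
  I1: injects 0.325 A into n3 (from n1)
  Y(C2) = 0.000+2.414j S between n2,n0
  I2: injects 0.0816 A into n0 (from n2)
  Y(L2) = 0.000-0.005156j S between n0,n2
  Y(R2) = 0.0004098+0.000j S between n0,n3
  Y(R3) = 0.0003115+0.000j S between n1,n3
  V1: constraint V(n0)−V(n2) = 10.1
  V2: constraint V(n0)−V(n1) = 17.7
Assemble and solve the 5×5 MNA system:
  V(n1)=-17.70+0.000j  V(n2)=-10.10+0.000j  V(n3)=46.20+56.62j
  i(V1)=-0.2046-30.62j  i(V2)=0.3051-0.01764j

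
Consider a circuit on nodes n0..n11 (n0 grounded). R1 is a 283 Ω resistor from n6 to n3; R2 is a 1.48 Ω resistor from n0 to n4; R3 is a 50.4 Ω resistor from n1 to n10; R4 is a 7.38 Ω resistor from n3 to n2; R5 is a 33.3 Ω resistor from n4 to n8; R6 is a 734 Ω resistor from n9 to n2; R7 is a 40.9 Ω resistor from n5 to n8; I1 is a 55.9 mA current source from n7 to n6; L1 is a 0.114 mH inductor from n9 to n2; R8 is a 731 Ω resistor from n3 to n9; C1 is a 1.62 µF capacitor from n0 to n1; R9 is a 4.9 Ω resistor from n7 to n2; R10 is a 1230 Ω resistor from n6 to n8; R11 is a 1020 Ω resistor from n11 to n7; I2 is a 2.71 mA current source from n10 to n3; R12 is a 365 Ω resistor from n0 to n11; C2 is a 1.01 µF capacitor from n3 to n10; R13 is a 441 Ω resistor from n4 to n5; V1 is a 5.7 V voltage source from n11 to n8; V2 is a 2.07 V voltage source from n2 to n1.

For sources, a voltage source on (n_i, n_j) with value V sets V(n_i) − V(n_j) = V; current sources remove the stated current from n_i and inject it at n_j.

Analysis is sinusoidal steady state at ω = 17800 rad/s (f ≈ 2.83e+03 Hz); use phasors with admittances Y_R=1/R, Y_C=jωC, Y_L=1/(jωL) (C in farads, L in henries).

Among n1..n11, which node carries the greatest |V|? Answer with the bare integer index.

6

MNA unknowns: 11 node voltages V₁..V_11 plus 2 source currents (V1, V2)
R1: Y=0.003534+0.000j on G[6,3]
R2: Y=0.6757+0.000j on G[0,4]
R3: Y=0.01984+0.000j on G[1,10]
R4: Y=0.1355+0.000j on G[3,2]
R5: Y=0.03003+0.000j on G[4,8]
R6: Y=0.001362+0.000j on G[9,2]
R7: Y=0.02445+0.000j on G[5,8]
I1: z[7]−=0.0559, z[6]+=0.0559
L1: Y=0.000-0.4928j on G[9,2]
R8: Y=0.001368+0.000j on G[3,9]
C1: Y=0.000+0.02884j on G[0,1]
R9: Y=0.2041+0.000j on G[7,2]
R10: Y=0.0008130+0.000j on G[6,8]
R11: Y=0.0009804+0.000j on G[11,7]
I2: z[10]−=0.00271, z[3]+=0.00271
R12: Y=0.002740+0.000j on G[0,11]
C2: Y=0.000+0.01798j on G[3,10]
R13: Y=0.002268+0.000j on G[4,5]
V1: row V11−V8=5.7, i_V1 at 11,8
V2: row V2−V1=2.07, i_V2 at 2,1
solve → V1=-0.01234+0.2934j, V2=2.058+0.2934j, V3=2.231+0.1317j, V4=-0.009723+0.0004835j, V5=-0.1970+0.009795j, V6=14.63+0.1091j, V7=1.801+0.2920j, V8=-0.2143+0.01066j, V9=2.058+0.2939j, V10=1.004+1.404j, V11=5.486+0.01066j
aux → i_V1=-0.01864+0.0002466j, i_V2=-0.02863-0.02240j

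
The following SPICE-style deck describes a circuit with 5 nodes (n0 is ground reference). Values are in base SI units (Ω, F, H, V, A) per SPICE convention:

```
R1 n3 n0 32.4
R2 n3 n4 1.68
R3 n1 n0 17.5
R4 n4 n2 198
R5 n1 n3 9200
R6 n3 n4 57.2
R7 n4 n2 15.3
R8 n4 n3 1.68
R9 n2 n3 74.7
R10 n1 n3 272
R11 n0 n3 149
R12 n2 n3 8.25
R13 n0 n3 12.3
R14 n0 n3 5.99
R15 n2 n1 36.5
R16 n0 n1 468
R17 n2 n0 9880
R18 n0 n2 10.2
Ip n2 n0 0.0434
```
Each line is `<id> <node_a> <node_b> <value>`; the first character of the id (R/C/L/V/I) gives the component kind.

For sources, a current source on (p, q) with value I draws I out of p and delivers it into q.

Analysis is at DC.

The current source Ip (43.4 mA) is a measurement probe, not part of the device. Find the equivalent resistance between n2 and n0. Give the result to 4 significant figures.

MNA unknowns: 4 node voltages V₁..V_4
R1: Y=0.03086 on G[3,0]
R2: Y=0.5952 on G[3,4]
R3: Y=0.05714 on G[1,0]
R4: Y=0.005051 on G[4,2]
R5: Y=0.0001087 on G[1,3]
R6: Y=0.01748 on G[3,4]
R7: Y=0.06536 on G[4,2]
R8: Y=0.5952 on G[4,3]
R9: Y=0.01339 on G[2,3]
R10: Y=0.003676 on G[1,3]
R11: Y=0.006711 on G[0,3]
R12: Y=0.1212 on G[2,3]
R13: Y=0.08130 on G[0,3]
R14: Y=0.1669 on G[0,3]
R15: Y=0.02740 on G[2,1]
R16: Y=0.002137 on G[0,1]
R17: Y=0.0001012 on G[2,0]
R18: Y=0.09804 on G[0,2]
Ip: z[2]−=0.0434, z[0]+=0.0434
solve → V1=-0.05913, V2=-0.1847, V3=-0.07616, V4=-0.08214

R_eq = 4.256 Ω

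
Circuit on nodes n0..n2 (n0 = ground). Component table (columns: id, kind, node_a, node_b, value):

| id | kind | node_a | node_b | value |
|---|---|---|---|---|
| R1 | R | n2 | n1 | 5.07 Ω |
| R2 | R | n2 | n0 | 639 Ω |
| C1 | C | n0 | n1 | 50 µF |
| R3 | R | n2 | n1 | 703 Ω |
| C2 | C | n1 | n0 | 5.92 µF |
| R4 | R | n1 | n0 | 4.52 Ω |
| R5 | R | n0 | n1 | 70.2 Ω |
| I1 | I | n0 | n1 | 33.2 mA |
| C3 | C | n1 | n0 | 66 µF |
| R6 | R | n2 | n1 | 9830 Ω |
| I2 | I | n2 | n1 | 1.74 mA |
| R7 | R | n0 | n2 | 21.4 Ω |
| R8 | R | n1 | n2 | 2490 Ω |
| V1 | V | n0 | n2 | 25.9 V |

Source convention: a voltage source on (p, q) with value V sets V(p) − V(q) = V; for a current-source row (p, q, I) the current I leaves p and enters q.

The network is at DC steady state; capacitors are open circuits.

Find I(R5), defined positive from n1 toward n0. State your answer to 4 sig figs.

-0.1679 A

Element admittances at DC:
  Y(R1) = 0.1972 S between n2,n1
  Y(R2) = 0.001565 S between n2,n0
  Y(C1) = 0.000 S between n0,n1
  Y(R3) = 0.001422 S between n2,n1
  Y(C2) = 0.000 S between n1,n0
  Y(R4) = 0.2212 S between n1,n0
  Y(R5) = 0.01425 S between n0,n1
  I1: injects 0.0332 A into n1 (from n0)
  Y(C3) = 0.000 S between n1,n0
  Y(R6) = 0.0001017 S between n2,n1
  I2: injects 0.00174 A into n1 (from n2)
  Y(R7) = 0.04673 S between n0,n2
  Y(R8) = 0.0004016 S between n1,n2
  V1: constraint V(n0)−V(n2) = 25.9
Assemble and solve the 3×3 MNA system:
  V(n1)=-11.79  V(n2)=-25.90
  i(V1)=-4.060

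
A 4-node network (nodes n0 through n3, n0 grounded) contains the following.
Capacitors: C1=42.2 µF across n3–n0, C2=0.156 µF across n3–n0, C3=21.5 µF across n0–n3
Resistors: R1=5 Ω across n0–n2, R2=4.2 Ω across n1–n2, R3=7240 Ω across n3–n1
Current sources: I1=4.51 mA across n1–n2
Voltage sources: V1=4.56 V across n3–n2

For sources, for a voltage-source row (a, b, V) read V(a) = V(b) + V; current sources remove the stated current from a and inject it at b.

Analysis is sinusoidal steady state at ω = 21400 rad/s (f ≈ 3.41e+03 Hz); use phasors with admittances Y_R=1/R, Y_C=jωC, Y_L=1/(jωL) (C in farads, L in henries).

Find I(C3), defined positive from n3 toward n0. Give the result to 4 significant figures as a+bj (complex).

0.3006+0.04400j A

Apply KCL at each of the 3 non-ground nodes and solve the resulting linear system.
Node n1: branches {I1, R2, R3} → V_1 = -4.481-0.6534j
Node n2: branches {R1, I1, R2, V1} → V_2 = -4.464-0.6534j
Node n3: branches {C1, R3, C2, C3, V1} → V_3 = 0.09563-0.6534j
Source currents: i(V1)=-0.8935-0.1307j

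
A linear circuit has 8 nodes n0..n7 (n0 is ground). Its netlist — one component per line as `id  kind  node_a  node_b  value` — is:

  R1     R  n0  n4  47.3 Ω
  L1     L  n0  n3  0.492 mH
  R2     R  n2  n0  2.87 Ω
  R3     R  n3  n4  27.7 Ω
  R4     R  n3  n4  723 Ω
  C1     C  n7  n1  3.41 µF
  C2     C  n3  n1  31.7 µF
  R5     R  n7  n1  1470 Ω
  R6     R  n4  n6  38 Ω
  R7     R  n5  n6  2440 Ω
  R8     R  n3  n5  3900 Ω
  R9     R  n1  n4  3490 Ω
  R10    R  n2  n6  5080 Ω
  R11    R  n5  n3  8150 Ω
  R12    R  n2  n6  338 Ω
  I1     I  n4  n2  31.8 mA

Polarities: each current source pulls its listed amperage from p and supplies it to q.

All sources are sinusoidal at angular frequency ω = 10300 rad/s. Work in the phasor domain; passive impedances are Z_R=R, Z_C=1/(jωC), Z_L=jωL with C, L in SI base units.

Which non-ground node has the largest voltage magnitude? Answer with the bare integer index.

4

Apply KCL at each of the 7 non-ground nodes and solve the resulting linear system.
Node n1: branches {C1, C2, R5, R9} → V_1 = -0.007227-0.09706j
Node n2: branches {R2, R10, R12, I1} → V_2 = 0.08643-0.0004824j
Node n3: branches {L1, R3, R4, C2, R8, R11} → V_3 = -0.007259-0.09751j
Node n4: branches {R1, R3, R4, R6, R9, I1} → V_4 = -0.5144-0.05981j
Node n5: branches {R7, R8, R11} → V_5 = -0.2358-0.07478j
Node n6: branches {R6, R7, R10, R12} → V_6 = -0.4471-0.05375j
Node n7: branches {C1, R5} → V_7 = -0.007227-0.09706j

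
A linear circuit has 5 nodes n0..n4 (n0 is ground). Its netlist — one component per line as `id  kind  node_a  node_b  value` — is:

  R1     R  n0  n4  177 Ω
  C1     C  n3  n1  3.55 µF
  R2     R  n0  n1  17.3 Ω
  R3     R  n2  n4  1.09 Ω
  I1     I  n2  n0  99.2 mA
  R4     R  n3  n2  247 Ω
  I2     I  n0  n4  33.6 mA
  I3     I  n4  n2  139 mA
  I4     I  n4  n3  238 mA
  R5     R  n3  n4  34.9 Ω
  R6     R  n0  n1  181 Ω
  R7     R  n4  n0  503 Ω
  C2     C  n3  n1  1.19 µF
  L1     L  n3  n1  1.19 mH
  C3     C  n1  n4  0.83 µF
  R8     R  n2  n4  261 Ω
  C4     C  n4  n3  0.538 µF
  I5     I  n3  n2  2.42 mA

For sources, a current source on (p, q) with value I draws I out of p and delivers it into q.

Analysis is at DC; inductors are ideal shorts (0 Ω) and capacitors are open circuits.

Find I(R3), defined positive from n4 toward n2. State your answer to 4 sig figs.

-0.07177 A

Element admittances at DC:
  Y(R1) = 0.005650 S between n0,n4
  Y(C1) = 0.000 S between n3,n1
  Y(R2) = 0.05780 S between n0,n1
  Y(R3) = 0.9174 S between n2,n4
  I1: injects 0.0992 A into n0 (from n2)
  Y(R4) = 0.004049 S between n3,n2
  I2: injects 0.0336 A into n4 (from n0)
  I3: injects 0.139 A into n2 (from n4)
  I4: injects 0.238 A into n3 (from n4)
  Y(R5) = 0.02865 S between n3,n4
  Y(R6) = 0.005525 S between n0,n1
  Y(R7) = 0.001988 S between n4,n0
  Y(C2) = 0.000 S between n3,n1
  L1: short n3↔n1 (DC inductor)
  Y(C3) = 0.000 S between n1,n4
  Y(R8) = 0.003831 S between n2,n4
  Y(C4) = 0.000 S between n4,n3
  I5: injects 0.00242 A into n2 (from n3)
Assemble and solve the 5×5 MNA system:
  V(n1)=-0.1225  V(n2)=-7.495  V(n3)=-0.1225  V(n4)=-7.573
  i(L1)=-0.007757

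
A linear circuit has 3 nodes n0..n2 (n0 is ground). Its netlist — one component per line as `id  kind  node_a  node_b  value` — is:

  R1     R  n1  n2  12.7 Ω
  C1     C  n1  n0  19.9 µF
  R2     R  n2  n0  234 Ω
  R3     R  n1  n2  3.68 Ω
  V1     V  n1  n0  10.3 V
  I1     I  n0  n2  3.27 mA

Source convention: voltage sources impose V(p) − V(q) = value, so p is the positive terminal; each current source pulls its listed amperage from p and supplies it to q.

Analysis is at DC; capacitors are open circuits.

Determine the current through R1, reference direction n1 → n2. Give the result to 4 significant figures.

0.009044 A

Apply KCL at each of the 2 non-ground nodes and solve the resulting linear system.
Node n1: branches {R1, C1, R3, V1} → V_1 = 10.30
Node n2: branches {R1, R2, R3, I1} → V_2 = 10.19
Source currents: i(V1)=-0.04026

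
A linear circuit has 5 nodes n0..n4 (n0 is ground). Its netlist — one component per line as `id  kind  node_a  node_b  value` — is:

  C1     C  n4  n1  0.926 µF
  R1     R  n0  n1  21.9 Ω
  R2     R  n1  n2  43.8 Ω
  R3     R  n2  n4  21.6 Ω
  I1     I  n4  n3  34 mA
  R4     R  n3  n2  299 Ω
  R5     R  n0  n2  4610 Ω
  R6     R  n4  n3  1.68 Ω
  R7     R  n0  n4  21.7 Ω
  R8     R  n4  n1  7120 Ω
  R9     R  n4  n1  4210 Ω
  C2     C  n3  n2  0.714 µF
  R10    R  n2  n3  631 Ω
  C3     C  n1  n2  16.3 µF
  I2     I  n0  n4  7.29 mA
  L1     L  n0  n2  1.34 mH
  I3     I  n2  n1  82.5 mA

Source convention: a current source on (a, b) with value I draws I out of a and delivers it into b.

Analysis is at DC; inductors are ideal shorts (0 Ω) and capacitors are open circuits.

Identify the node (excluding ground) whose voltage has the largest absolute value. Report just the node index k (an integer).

1

Element admittances at DC:
  Y(C1) = 0.000 S between n4,n1
  Y(R1) = 0.04566 S between n0,n1
  Y(R2) = 0.02283 S between n1,n2
  Y(R3) = 0.04630 S between n2,n4
  I1: injects 0.034 A into n3 (from n4)
  Y(R4) = 0.003344 S between n3,n2
  Y(R5) = 0.0002169 S between n0,n2
  Y(R6) = 0.5952 S between n4,n3
  Y(R7) = 0.04608 S between n0,n4
  Y(R8) = 0.0001404 S between n4,n1
  Y(R9) = 0.0002375 S between n4,n1
  Y(C2) = 0.000 S between n3,n2
  Y(R10) = 0.001585 S between n2,n3
  Y(C3) = 0.000 S between n1,n2
  I2: injects 0.00729 A into n4 (from n0)
  L1: short n0↔n2 (DC inductor)
  I3: injects 0.0825 A into n1 (from n2)
Assemble and solve the 5×5 MNA system:
  V(n1)=1.198  V(n2)=0.000  V(n3)=0.1325  V(n4)=0.07644
  i(L1)=0.05095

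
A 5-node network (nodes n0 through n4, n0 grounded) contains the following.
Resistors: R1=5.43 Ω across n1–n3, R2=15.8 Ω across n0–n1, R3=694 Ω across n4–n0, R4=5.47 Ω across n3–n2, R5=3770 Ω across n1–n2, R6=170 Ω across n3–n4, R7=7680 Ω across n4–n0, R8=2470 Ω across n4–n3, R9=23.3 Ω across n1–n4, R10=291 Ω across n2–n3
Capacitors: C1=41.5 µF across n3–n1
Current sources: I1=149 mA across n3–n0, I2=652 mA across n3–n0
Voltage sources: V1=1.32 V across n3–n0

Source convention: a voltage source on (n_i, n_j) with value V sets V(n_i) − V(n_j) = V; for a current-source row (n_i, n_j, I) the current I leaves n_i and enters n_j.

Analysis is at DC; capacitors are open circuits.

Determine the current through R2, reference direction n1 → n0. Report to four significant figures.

0.06232 A

MNA unknowns: 4 node voltages V₁..V_4 plus 1 source current (V1)
R1: Y=0.1842 on G[1,3]
R2: Y=0.06329 on G[0,1]
R3: Y=0.001441 on G[4,0]
R4: Y=0.1828 on G[3,2]
R5: Y=0.0002653 on G[1,2]
R6: Y=0.005882 on G[3,4]
R7: Y=0.0001302 on G[4,0]
R8: Y=0.0004049 on G[4,3]
R9: Y=0.04292 on G[1,4]
C1: Y=0.000 on G[3,1]
I1: z[3]−=0.149, z[0]+=0.149
R10: Y=0.003436 on G[2,3]
I2: z[3]−=0.652, z[0]+=0.652
V1: row V3−V0=1.32, i_V1 at 3,0
solve → V1=0.9847, V2=1.320, V3=1.320, V4=0.9957
aux → i_V1=-0.8649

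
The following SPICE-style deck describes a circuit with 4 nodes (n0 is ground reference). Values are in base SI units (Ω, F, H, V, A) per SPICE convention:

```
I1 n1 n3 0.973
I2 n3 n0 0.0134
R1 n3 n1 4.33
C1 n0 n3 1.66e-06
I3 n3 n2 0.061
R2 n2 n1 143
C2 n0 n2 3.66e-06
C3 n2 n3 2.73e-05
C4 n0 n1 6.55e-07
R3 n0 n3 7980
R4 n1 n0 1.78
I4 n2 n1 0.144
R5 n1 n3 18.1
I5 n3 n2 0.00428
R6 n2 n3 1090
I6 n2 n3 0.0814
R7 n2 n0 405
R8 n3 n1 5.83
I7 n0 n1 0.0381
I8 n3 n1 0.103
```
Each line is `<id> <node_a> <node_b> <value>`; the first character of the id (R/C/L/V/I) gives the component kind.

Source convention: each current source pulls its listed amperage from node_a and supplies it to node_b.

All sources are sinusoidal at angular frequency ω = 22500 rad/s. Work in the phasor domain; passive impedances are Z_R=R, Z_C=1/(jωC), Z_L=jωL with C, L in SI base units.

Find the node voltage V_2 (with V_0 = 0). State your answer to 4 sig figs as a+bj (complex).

1.219-0.2806j V

MNA unknowns: 3 node voltages V₁..V_3
I1: z[1]−=0.973, z[3]+=0.973
I2: z[3]−=0.0134, z[0]+=0.0134
R1: Y=0.2309+0.000j on G[3,1]
C1: Y=0.000+0.03735j on G[0,3]
I3: z[3]−=0.061, z[2]+=0.061
R2: Y=0.006993+0.000j on G[2,1]
C2: Y=0.000+0.08235j on G[0,2]
C3: Y=0.000+0.6142j on G[2,3]
C4: Y=0.000+0.01474j on G[0,1]
R3: Y=0.0001253+0.000j on G[0,3]
R4: Y=0.5618+0.000j on G[1,0]
I4: z[2]−=0.144, z[1]+=0.144
R5: Y=0.05525+0.000j on G[1,3]
I5: z[3]−=0.00428, z[2]+=0.00428
R6: Y=0.0009174+0.000j on G[2,3]
I6: z[2]−=0.0814, z[3]+=0.0814
R7: Y=0.002469+0.000j on G[2,0]
R8: Y=0.1715+0.000j on G[3,1]
I7: z[0]−=0.0381, z[1]+=0.0381
I8: z[3]−=0.103, z[1]+=0.103
solve → V1=-0.04962-0.2679j, V2=1.219-0.2806j, V3=1.382-0.5980j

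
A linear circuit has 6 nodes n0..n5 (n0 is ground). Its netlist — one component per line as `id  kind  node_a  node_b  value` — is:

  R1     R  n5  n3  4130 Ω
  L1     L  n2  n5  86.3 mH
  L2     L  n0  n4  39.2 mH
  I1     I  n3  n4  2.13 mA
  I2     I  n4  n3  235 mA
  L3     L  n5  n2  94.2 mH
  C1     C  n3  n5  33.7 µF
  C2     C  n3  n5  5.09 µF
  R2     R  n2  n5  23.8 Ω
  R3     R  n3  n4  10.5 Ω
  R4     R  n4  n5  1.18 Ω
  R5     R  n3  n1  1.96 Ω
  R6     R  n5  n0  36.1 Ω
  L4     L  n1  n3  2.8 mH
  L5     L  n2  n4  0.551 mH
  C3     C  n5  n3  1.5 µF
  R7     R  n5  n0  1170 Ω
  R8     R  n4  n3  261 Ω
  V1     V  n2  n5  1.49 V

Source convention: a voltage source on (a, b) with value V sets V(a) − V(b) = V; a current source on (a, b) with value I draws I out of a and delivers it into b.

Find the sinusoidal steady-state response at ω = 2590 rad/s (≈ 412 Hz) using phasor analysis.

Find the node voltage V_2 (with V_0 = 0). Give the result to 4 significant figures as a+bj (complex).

1.712+0.2574j V

Apply KCL at each of the 5 non-ground nodes and solve the resulting linear system.
Node n1: branches {R5, L4} → V_1 = 1.136-1.602j
Node n2: branches {L1, L3, R2, L5, V1} → V_2 = 1.712+0.2574j
Node n3: branches {R1, I1, I2, C1, C2, R3, R5, L4, C3, R8} → V_3 = 1.136-1.602j
Node n4: branches {L2, I1, I2, R3, R4, L5, R8} → V_4 = 0.7464-0.6445j
Node n5: branches {R1, L1, L3, C1, C2, R2, R4, R6, C3, R7, V1} → V_5 = 0.2223+0.2574j
Source currents: i(V1)=-0.6947+0.6896j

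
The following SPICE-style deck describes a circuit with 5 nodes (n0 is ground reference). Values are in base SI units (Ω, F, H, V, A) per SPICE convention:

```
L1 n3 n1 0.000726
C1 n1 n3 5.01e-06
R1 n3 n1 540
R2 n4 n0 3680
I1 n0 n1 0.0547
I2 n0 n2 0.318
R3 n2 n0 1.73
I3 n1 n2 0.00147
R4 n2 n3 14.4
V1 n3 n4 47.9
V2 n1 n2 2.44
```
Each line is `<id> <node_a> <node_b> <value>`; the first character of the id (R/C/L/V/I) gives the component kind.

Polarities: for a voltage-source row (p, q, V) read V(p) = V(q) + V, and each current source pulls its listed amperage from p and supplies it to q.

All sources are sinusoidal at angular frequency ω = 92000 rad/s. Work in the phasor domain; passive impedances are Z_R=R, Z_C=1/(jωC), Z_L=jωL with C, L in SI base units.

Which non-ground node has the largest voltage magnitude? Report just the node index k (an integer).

Element admittances at ω=92000 rad/s:
  Y(L1) = 0.000-0.01497j S between n3,n1
  Y(C1) = 0.000+0.4609j S between n1,n3
  Y(R1) = 0.001852+0.000j S between n3,n1
  Y(R2) = 0.0002717+0.000j S between n4,n0
  I1: injects 0.0547 A into n1 (from n0)
  I2: injects 0.318 A into n2 (from n0)
  Y(R3) = 0.5780+0.000j S between n2,n0
  I3: injects 0.00147 A into n2 (from n1)
  Y(R4) = 0.06944+0.000j S between n2,n3
  V1: constraint V(n3)−V(n4) = 47.9
  V2: constraint V(n1)−V(n2) = 2.44
Assemble and solve the 6×6 MNA system:
  V(n1)=3.106-0.0001616j  V(n2)=0.6659-0.0001616j  V(n3)=3.051+0.3437j  V(n4)=-44.85+0.3437j
  i(V1)=-0.01219+9.338e-05j  i(V2)=-0.1002-0.02397j

4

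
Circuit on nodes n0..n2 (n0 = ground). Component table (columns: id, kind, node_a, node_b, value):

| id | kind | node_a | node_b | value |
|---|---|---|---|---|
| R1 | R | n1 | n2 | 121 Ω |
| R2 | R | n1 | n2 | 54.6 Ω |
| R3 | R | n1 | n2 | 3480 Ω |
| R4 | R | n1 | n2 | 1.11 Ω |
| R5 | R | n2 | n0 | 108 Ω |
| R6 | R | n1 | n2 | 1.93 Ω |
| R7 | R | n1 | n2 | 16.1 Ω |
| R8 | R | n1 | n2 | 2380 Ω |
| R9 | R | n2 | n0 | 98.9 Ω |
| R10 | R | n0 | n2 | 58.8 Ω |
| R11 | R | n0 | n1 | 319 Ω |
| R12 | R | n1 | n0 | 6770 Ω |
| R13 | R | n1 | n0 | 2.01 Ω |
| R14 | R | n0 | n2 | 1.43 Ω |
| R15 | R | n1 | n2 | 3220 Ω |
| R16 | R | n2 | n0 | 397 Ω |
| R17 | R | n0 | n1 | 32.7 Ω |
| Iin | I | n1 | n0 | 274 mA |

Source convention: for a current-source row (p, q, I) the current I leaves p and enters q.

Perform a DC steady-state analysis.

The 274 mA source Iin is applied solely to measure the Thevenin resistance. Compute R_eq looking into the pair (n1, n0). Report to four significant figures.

R_eq = 0.9737 Ω

MNA unknowns: 2 node voltages V₁..V_2
R1: Y=0.008264 on G[1,2]
R2: Y=0.01832 on G[1,2]
R3: Y=0.0002874 on G[1,2]
R4: Y=0.9009 on G[1,2]
R5: Y=0.009259 on G[2,0]
R6: Y=0.5181 on G[1,2]
R7: Y=0.06211 on G[1,2]
R8: Y=0.0004202 on G[1,2]
R9: Y=0.01011 on G[2,0]
R10: Y=0.01701 on G[0,2]
R11: Y=0.003135 on G[0,1]
R12: Y=0.0001477 on G[1,0]
R13: Y=0.4975 on G[1,0]
R14: Y=0.6993 on G[0,2]
R15: Y=0.0003106 on G[1,2]
R16: Y=0.002519 on G[2,0]
R17: Y=0.03058 on G[0,1]
Iin: z[1]−=0.274, z[0]+=0.274
solve → V1=-0.2668, V2=-0.1791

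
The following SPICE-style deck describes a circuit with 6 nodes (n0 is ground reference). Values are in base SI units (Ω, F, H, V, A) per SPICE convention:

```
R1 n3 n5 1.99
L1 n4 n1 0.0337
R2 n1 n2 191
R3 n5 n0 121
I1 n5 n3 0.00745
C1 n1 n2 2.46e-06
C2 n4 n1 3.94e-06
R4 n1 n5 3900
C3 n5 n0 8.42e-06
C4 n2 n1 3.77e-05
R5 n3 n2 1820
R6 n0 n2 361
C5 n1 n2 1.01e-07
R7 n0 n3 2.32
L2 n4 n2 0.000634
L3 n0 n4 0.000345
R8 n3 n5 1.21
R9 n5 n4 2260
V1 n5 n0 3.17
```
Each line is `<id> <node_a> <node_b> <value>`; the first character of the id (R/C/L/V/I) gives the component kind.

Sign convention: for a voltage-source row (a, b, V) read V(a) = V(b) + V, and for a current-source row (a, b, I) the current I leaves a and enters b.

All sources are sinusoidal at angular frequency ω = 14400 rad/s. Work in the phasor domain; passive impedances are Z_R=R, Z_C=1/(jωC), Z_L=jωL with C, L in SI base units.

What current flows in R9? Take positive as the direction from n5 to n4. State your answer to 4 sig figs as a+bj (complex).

Apply KCL at each of the 5 non-ground nodes and solve the resulting linear system.
Node n1: branches {L1, R2, C1, C2, R4, C4, C5} → V_1 = 0.003808+0.04757j
Node n2: branches {R2, C1, C4, R5, R6, C5, L2} → V_2 = 0.004060+0.05181j
Node n3: branches {R1, I1, R5, R7, R8} → V_3 = 2.397+1.617e-05j
Node n4: branches {L1, C2, L2, L3, R9} → V_4 = 0.0009534+0.01748j
Node n5: branches {R1, R3, I1, R4, C3, R8, R9, V1} → V_5 = 3.170+0.000j
Source currents: i(V1)=-1.063-0.3843j

0.001402-7.733e-06j A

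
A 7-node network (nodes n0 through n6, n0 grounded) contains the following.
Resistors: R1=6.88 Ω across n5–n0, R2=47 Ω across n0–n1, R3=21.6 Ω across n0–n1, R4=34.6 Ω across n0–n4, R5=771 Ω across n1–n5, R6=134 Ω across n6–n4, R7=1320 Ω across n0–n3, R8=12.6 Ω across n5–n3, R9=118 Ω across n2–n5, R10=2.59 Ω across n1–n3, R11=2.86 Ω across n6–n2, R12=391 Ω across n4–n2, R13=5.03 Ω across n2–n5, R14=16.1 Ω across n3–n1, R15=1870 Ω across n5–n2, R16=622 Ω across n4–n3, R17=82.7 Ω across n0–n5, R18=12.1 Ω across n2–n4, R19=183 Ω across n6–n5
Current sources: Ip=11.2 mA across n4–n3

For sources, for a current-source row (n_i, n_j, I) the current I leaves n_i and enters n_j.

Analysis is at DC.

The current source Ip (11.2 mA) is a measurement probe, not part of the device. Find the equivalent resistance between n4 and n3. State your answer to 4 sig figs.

Element admittances at DC:
  Y(R1) = 0.1453 S between n5,n0
  Y(R2) = 0.02128 S between n0,n1
  Y(R3) = 0.04630 S between n0,n1
  Y(R4) = 0.02890 S between n0,n4
  Y(R5) = 0.001297 S between n1,n5
  Y(R6) = 0.007463 S between n6,n4
  Y(R7) = 0.0007576 S between n0,n3
  Y(R8) = 0.07937 S between n5,n3
  Y(R9) = 0.008475 S between n2,n5
  Y(R10) = 0.3861 S between n1,n3
  Y(R11) = 0.3497 S between n6,n2
  Y(R12) = 0.002558 S between n4,n2
  Y(R13) = 0.1988 S between n2,n5
  Y(R14) = 0.06211 S between n3,n1
  Y(R15) = 0.0005348 S between n5,n2
  Y(R16) = 0.001608 S between n4,n3
  Y(R17) = 0.01209 S between n0,n5
  Y(R18) = 0.08264 S between n2,n4
  Y(R19) = 0.005464 S between n6,n5
  Ip: injects 0.0112 A into n3 (from n4)
Assemble and solve the 6×6 MNA system:
  V(n1)=0.06452  V(n2)=-0.04060  V(n3)=0.07445  V(n4)=-0.1206  V(n5)=-0.005919  V(n6)=-0.04172

R_eq = 17.41 Ω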